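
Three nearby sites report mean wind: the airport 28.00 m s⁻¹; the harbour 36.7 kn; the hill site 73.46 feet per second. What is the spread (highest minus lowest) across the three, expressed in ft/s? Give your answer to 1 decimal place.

the airport: 28.00 m/s = 91.864 ft/s.
the harbour: 36.7 kt = 61.943 ft/s.
Spread: 91.864 − 61.943 = 29.9 ft/s.

29.9 ft/s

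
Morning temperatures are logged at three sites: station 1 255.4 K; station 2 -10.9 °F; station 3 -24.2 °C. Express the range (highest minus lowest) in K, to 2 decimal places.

6.45 K

station 1: 255.4 K = -17.750 °C.
station 2: -10.9 °F = -23.833 °C.
Spread: (-17.750) − (-24.200) = 6.450 °C.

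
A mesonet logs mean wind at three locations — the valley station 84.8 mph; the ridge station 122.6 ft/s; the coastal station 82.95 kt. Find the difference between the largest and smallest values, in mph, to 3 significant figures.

11.9 mph

the ridge station: 122.6 ft/s = 83.591 mph.
the coastal station: 82.95 kt = 95.457 mph.
Spread: 95.457 − 83.591 = 11.9 mph.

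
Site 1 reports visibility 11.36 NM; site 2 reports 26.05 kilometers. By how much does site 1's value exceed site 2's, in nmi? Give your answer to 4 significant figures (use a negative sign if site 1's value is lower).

site 2: 26.05 km = 14.06587 nmi.
Difference: 11.36000 − 14.06587 = -2.706 nmi.

-2.706 nmi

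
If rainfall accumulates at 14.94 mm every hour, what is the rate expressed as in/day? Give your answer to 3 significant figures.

14.1 in/day

14.94 mm/hour × 0.0393701 in/mm × 24 hour/day = 14.1 in/day.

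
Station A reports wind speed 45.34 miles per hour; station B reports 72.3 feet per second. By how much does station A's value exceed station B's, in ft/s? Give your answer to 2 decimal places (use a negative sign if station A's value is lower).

station A: 45.34 mph = 66.4987 ft/s.
Difference: 66.4987 − 72.3000 = -5.80 ft/s.

-5.80 ft/s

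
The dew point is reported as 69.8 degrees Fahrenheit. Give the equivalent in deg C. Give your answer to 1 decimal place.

21.0 °C

°C = (°F − 32) × 5/9 = (69.8 − 32) / 1.8 = 21.0 °C.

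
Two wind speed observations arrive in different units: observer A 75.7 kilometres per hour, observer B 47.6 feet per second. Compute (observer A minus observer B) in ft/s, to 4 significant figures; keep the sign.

observer A: 75.7 km/h = 68.9888 ft/s.
Difference: 68.9888 − 47.6000 = 21.39 ft/s.

21.39 ft/s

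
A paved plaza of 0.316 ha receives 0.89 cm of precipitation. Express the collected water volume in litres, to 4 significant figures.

28120 litres

Depth: 0.89 cm × 10 = 8.9 mm.
Area: 0.316 ha = 3160 m².
1 mm over 1 m² is 1 L, so volume = 8.9 × 3160 = 28124 L ≈ 28120 L.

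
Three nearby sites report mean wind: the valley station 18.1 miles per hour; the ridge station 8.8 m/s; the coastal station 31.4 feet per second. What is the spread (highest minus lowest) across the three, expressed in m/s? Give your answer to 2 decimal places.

1.48 m/s

the valley station: 18.1 mph = 8.0914 m/s.
the coastal station: 31.4 ft/s = 9.5707 m/s.
Spread: 9.5707 − 8.0914 = 1.48 m/s.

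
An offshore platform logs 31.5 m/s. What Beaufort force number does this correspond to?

31.5 m/s lies in the Beaufort 11 band (violent storm, 28.5–32.6 m/s).

Beaufort force 11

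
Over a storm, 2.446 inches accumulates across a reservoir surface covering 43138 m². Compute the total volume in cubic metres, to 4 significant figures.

2680 cubic metres

Depth: 2.446 in × 25.4 = 62.1284 mm.
1 mm over 1 m² is 1 L, so volume = 62.1284 × 43138 = 2680094.9 L = 2680 m³.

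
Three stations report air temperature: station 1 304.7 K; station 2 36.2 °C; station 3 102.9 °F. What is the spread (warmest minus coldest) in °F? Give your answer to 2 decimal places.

station 1: 304.7 K = 31.550 °C.
station 3: 102.9 °F = 39.389 °C.
Spread: 39.389 − 31.550 = 7.839 °C = 14.11 °F.

14.11 °F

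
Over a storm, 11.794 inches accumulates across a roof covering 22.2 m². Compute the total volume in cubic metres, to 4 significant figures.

Depth: 11.794 in × 25.4 = 299.5676 mm.
1 mm over 1 m² is 1 L, so volume = 299.5676 × 22.2 = 6650.4007 L = 6.650 m³.

6.650 cubic metres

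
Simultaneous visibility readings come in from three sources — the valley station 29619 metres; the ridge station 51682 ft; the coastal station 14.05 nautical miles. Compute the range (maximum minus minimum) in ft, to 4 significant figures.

the valley station: 29619 m = 97175.20 ft.
the coastal station: 14.05 nmi = 85369.42 ft.
Spread: 97175.20 − 51682.00 = 45490 ft.

45490 ft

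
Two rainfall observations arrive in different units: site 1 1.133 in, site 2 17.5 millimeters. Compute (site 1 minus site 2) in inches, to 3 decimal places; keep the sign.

0.444 in

site 2: 17.5 mm = 0.68898 in.
Difference: 1.13300 − 0.68898 = 0.444 in.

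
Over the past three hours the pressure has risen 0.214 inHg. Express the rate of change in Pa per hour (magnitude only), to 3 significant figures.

0.214 inHg / 3 h × 3386.39 Pa/inHg = 242 Pa/h.

242 Pa per hour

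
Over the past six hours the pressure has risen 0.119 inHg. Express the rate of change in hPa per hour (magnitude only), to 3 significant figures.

0.672 hPa per hour

0.119 inHg / 6 h × 33.8639 hPa/inHg = 0.672 hPa/h.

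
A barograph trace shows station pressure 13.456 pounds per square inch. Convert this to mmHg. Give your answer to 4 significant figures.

1 psi = 51.7149 mmHg, so 13.456 × 51.7149 = 695.9 mmHg.

695.9 mmHg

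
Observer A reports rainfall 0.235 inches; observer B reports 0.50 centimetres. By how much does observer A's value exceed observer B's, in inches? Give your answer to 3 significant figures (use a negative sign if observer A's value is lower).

observer B: 0.50 cm = 0.1968504 in.
Difference: 0.2350000 − 0.1968504 = 0.0381 in.

0.0381 in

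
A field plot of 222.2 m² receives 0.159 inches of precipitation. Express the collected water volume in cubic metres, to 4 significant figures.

0.8974 cubic metres

Depth: 0.159 in × 25.4 = 4.0386 mm.
1 mm over 1 m² is 1 L, so volume = 4.0386 × 222.2 = 897.37692 L = 0.8974 m³.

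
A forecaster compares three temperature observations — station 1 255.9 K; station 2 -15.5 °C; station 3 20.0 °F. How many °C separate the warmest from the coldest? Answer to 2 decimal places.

station 1: 255.9 K = -17.250 °C.
station 3: 20.0 °F = -6.667 °C.
Spread: (-6.667) − (-17.250) = 10.583 °C.

10.58 °C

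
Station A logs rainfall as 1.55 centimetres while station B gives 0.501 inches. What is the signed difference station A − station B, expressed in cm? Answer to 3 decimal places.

station B: 0.501 in = 1.27254 cm.
Difference: 1.55000 − 1.27254 = 0.277 cm.

0.277 cm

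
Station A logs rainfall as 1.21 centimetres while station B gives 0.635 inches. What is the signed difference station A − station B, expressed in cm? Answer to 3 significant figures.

-0.403 cm

station B: 0.635 in = 1.61290 cm.
Difference: 1.21000 − 1.61290 = -0.403 cm.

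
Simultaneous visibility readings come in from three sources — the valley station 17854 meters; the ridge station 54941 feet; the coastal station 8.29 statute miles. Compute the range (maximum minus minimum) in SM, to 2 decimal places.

the valley station: 17854 m = 11.0940 SM.
the ridge station: 54941 ft = 10.4055 SM.
Spread: 11.0940 − 8.2900 = 2.80 SM.

2.80 SM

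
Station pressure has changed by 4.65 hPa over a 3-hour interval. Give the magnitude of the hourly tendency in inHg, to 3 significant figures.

0.0458 inHg per hour

4.65 hPa / 3 h × 0.02953 inHg/hPa = 0.0458 inHg/h.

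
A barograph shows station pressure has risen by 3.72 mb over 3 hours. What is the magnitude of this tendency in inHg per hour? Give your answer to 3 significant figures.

0.0366 inHg per hour

3.72 mb / 3 h × 0.02953 inHg/mb = 0.0366 inHg/h.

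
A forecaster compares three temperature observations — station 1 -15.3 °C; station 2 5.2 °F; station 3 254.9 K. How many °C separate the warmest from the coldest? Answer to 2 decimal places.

station 2: 5.2 °F = -14.889 °C.
station 3: 254.9 K = -18.250 °C.
Spread: (-14.889) − (-18.250) = 3.361 °C.

3.36 °C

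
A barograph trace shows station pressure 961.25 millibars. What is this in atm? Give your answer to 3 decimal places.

0.949 atm

1 mb = 0.000986923 atm, so 961.25 × 0.000986923 = 0.949 atm.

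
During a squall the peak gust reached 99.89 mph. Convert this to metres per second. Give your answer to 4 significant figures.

44.65 m/s

1 mph = 0.44704 m/s, so 99.89 × 0.44704 = 44.65 m/s.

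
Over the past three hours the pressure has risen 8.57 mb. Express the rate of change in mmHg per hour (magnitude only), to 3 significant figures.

8.57 mb / 3 h × 0.750062 mmHg/mb = 2.14 mmHg/h.

2.14 mmHg per hour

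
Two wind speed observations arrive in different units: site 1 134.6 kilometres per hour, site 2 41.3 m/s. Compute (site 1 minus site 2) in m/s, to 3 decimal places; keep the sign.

-3.911 m/s

site 1: 134.6 km/h = 37.38889 m/s.
Difference: 37.38889 − 41.30000 = -3.911 m/s.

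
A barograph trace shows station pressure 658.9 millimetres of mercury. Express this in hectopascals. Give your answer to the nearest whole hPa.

1 mmHg = 1.33322 hPa, so 658.9 × 1.33322 = 878 hPa.

878 hPa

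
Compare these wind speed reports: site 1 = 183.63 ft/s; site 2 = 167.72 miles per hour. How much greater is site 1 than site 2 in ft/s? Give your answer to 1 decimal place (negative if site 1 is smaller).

site 2: 167.72 mph = 245.989 ft/s.
Difference: 183.630 − 245.989 = -62.4 ft/s.

-62.4 ft/s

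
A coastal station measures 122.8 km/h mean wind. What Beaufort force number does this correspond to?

122.8 km/h = 34.1 m/s, which is Beaufort 12 (hurricane force, ≥32.7 m/s).

Beaufort force 12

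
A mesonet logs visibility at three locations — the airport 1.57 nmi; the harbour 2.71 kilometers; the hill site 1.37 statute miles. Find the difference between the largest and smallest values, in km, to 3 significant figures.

0.703 km

the airport: 1.57 nmi = 2.90764 km.
the hill site: 1.37 SM = 2.20480 km.
Spread: 2.90764 − 2.20480 = 0.703 km.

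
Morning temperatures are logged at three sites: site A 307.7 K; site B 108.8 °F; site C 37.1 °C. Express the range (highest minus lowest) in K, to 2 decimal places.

site A: 307.7 K = 34.550 °C.
site B: 108.8 °F = 42.667 °C.
Spread: 42.667 − 34.550 = 8.117 °C.

8.12 K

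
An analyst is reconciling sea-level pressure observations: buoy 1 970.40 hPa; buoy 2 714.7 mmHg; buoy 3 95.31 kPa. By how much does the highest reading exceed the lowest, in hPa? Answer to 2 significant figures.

buoy 2: 714.7 mmHg = 952.86 hPa.
buoy 3: 95.31 kPa = 953.10 hPa.
Spread: 970.40 − 952.86 = 18 hPa.

18 hPa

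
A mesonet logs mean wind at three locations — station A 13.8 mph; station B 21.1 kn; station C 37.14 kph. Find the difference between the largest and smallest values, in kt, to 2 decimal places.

9.11 kt

station A: 13.8 mph = 11.9919 kt.
station C: 37.14 km/h = 20.0540 kt.
Spread: 21.1000 − 11.9919 = 9.11 kt.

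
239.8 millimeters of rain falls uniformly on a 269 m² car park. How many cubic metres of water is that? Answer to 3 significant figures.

1 mm over 1 m² is 1 L, so volume = 239.8 × 269 = 64506.2 L = 64.5 m³.

64.5 cubic metres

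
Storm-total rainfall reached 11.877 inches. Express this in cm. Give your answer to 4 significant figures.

1 in = 2.54 cm, so 11.877 × 2.54 = 30.17 cm.

30.17 cm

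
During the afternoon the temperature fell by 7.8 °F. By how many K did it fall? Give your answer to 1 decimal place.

4.3 K

Converting a difference, only the 9/5 scale factor applies: ΔK = 7.8 × 0.5556 = 4.3 K.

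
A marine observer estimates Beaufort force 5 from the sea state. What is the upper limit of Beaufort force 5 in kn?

21 kt

Beaufort 5 (fresh breeze) spans 17–21 knots.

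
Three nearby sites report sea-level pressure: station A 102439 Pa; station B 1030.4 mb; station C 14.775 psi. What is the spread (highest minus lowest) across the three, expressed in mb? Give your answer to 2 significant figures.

station A: 102439 Pa = 1024.39 mb.
station C: 14.775 psi = 1018.70 mb.
Spread: 1030.40 − 1018.70 = 12 mb.

12 mb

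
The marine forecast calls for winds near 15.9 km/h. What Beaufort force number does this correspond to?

15.9 km/h = 4.4 m/s, which is Beaufort 3 (gentle breeze, 3.4–5.4 m/s).

Beaufort force 3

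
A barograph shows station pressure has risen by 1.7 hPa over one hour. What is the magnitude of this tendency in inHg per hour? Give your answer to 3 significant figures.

0.0502 inHg per hour

1.7 hPa / 1 h × 0.02953 inHg/hPa = 0.0502 inHg/h.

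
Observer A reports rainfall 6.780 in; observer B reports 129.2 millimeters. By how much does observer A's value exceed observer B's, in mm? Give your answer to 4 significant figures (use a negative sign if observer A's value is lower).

43.01 mm

observer A: 6.780 in = 172.2120 mm.
Difference: 172.2120 − 129.2000 = 43.01 mm.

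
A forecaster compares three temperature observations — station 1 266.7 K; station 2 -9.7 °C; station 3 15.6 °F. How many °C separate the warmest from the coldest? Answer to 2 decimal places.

station 1: 266.7 K = -6.450 °C.
station 3: 15.6 °F = -9.111 °C.
Spread: (-6.450) − (-9.700) = 3.250 °C.

3.25 °C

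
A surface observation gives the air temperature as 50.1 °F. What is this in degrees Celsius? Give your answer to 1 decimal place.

10.1 °C

°C = (°F − 32) × 5/9 = (50.1 − 32) / 1.8 = 10.1 °C.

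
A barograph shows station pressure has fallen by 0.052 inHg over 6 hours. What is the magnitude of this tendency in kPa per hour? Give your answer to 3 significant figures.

0.0293 kPa per hour

0.052 inHg / 6 h × 3.38639 kPa/inHg = 0.0293 kPa/h.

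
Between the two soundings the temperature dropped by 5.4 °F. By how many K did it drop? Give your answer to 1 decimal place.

3.0 K

For a temperature change the 32° offset cancels: ΔK = 5.4 × 0.5556 = 3.0 K.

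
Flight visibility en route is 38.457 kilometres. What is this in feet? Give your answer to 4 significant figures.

126200 ft

1 km = 3280.84 ft, so 38.457 × 3280.84 = 126200 ft.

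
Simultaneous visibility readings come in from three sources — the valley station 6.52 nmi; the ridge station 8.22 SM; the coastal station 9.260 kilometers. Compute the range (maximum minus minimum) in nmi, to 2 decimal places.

2.14 nmi

the ridge station: 8.22 SM = 7.1430 nmi.
the coastal station: 9.260 km = 5.0000 nmi.
Spread: 7.1430 − 5.0000 = 2.14 nmi.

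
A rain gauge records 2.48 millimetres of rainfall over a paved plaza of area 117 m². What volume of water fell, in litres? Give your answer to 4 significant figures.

290.2 litres

1 mm over 1 m² is 1 L, so volume = 2.48 × 117 = 290.16 L ≈ 290.2 L.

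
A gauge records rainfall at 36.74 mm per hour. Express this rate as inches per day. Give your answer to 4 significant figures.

34.71 in/day

36.74 mm/hour × 0.0393701 in/mm × 24 hour/day = 34.71 in/day.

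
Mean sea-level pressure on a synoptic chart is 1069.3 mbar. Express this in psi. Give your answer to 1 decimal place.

1 mb = 0.0145038 psi, so 1069.3 × 0.0145038 = 15.5 psi.

15.5 psi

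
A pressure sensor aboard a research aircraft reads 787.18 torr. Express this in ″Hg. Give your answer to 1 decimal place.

1 mmHg = 0.0393701 inHg, so 787.18 × 0.0393701 = 31.0 inHg.

31.0 inHg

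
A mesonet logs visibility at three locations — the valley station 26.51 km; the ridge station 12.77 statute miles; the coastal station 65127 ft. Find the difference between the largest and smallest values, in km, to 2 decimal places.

6.66 km

the ridge station: 12.77 SM = 20.5513 km.
the coastal station: 65127 ft = 19.8507 km.
Spread: 26.5100 − 19.8507 = 6.66 km.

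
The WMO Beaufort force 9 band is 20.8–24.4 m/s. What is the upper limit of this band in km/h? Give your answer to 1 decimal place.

87.8 km/h

20.8–24.4 m/s × 3.6 = 74.9–87.8 km/h.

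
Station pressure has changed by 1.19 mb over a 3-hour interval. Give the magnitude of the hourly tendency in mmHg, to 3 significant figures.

1.19 mb / 3 h × 0.750062 mmHg/mb = 0.298 mmHg/h.

0.298 mmHg per hour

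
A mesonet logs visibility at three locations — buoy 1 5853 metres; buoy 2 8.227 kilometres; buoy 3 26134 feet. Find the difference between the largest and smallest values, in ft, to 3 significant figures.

buoy 1: 5853 m = 19202.76 ft.
buoy 2: 8.227 km = 26991.47 ft.
Spread: 26991.47 − 19202.76 = 7790 ft.

7790 ft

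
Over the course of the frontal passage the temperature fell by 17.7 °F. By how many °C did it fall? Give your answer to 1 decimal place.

Converting a difference, only the 9/5 scale factor applies: Δ°C = 17.7 × 0.5556 = 9.8 °C.

9.8 °C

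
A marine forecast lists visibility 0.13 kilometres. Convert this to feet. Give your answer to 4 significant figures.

426.5 ft

1 km = 3280.84 ft, so 0.13 × 3280.84 = 426.5 ft.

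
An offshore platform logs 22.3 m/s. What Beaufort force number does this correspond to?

22.3 m/s lies in the Beaufort 9 band (strong gale, 20.8–24.4 m/s).

Beaufort force 9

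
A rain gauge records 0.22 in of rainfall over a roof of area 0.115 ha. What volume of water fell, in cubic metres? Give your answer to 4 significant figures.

Depth: 0.22 in × 25.4 = 5.588 mm.
Area: 0.115 ha = 1150 m².
1 mm over 1 m² is 1 L, so volume = 5.588 × 1150 = 6426.2 L = 6.426 m³.

6.426 cubic metres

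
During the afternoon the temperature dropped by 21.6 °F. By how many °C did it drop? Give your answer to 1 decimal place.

12.0 °C

Converting a difference, only the 9/5 scale factor applies: Δ°C = 21.6 × 0.5556 = 12.0 °C.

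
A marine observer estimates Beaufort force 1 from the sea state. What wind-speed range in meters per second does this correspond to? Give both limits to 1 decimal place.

0.3 to 1.5 m/s

Beaufort 1 (light air) spans 0.3–1.5 m/s.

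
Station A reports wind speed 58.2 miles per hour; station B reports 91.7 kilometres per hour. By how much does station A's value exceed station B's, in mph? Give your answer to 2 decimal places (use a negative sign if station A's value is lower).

station B: 91.7 km/h = 56.9797 mph.
Difference: 58.2000 − 56.9797 = 1.22 mph.

1.22 mph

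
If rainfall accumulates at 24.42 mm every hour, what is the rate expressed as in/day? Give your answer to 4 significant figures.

24.42 mm/hour × 0.0393701 in/mm × 24 hour/day = 23.07 in/day.

23.07 in/day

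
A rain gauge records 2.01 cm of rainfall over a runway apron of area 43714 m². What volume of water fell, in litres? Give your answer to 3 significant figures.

879000 litres

Depth: 2.01 cm × 10 = 20.1 mm.
1 mm over 1 m² is 1 L, so volume = 20.1 × 43714 = 878651.4 L ≈ 879000 L.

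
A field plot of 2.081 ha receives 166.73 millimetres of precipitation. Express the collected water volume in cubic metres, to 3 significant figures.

3470 cubic metres

Area: 2.081 ha = 20810 m².
1 mm over 1 m² is 1 L, so volume = 166.73 × 20810 = 3469651.3 L = 3470 m³.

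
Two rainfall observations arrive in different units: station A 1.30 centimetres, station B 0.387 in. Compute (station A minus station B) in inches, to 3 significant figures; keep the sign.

0.125 in

station A: 1.30 cm = 0.51181 in.
Difference: 0.51181 − 0.38700 = 0.125 in.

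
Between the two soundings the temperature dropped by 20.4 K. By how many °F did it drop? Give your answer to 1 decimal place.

36.7 °F

Converting a difference, only the 9/5 scale factor applies: Δ°F = 20.4 × 1.8 = 36.7 °F.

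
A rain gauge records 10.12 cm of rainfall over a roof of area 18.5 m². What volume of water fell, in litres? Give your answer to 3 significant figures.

Depth: 10.12 cm × 10 = 101.2 mm.
1 mm over 1 m² is 1 L, so volume = 101.2 × 18.5 = 1872.2 L ≈ 1870 L.

1870 litres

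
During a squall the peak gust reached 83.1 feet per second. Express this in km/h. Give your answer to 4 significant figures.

1 ft/s = 1.09728 km/h, so 83.1 × 1.09728 = 91.18 km/h.

91.18 km/h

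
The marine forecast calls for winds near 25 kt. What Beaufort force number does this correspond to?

Beaufort force 6

25 kt lies in the Beaufort 6 band (strong breeze, 22–27 kt).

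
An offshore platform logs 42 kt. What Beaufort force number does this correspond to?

42 kt lies in the Beaufort 9 band (strong gale, 41–47 kt).

Beaufort force 9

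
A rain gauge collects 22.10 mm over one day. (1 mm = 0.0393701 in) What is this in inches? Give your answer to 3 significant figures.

1 mm = 0.0393701 in, so 22.10 × 0.0393701 = 0.870 in.

0.870 in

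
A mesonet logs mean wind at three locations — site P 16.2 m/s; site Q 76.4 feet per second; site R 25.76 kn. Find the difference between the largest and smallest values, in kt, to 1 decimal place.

19.5 kt

site P: 16.2 m/s = 31.490 kt.
site Q: 76.4 ft/s = 45.266 kt.
Spread: 45.266 − 25.760 = 19.5 kt.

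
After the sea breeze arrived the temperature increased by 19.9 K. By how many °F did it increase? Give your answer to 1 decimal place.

Converting a difference, only the 9/5 scale factor applies: Δ°F = 19.9 × 1.8 = 35.8 °F.

35.8 °F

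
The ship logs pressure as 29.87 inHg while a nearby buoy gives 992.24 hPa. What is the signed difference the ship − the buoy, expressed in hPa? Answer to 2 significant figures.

the ship: 29.87 inHg = 1011.51 hPa.
Difference: 1011.51 − 992.24 = 19 hPa.

19 hPa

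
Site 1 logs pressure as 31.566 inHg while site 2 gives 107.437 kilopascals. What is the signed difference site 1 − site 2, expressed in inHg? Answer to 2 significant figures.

-0.16 inHg

site 2: 107.437 kPa = 31.7261 inHg.
Difference: 31.5660 − 31.7261 = -0.16 inHg.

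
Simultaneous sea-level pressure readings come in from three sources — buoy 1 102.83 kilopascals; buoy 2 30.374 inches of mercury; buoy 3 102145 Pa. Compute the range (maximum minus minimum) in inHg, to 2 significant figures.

buoy 1: 102.83 kPa = 30.3657 inHg.
buoy 3: 102145 Pa = 30.1634 inHg.
Spread: 30.3740 − 30.1634 = 0.21 inHg.

0.21 inHg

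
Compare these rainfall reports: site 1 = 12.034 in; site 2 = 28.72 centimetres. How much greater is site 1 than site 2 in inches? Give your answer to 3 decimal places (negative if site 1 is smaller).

0.727 in

site 2: 28.72 cm = 11.30709 in.
Difference: 12.03400 − 11.30709 = 0.727 in.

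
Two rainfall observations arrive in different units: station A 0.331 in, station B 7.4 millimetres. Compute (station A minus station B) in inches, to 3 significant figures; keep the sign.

0.0397 in

station B: 7.4 mm = 0.291339 in.
Difference: 0.331000 − 0.291339 = 0.0397 in.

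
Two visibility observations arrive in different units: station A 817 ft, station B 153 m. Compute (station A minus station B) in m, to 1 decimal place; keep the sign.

96.0 m

station A: 817 ft = 249.022 m.
Difference: 249.022 − 153.000 = 96.0 m.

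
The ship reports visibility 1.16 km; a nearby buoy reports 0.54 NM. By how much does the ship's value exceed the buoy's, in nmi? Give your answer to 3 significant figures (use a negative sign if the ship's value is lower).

0.0863 nmi

the ship: 1.16 km = 0.6263499 nmi.
Difference: 0.6263499 − 0.5400000 = 0.0863 nmi.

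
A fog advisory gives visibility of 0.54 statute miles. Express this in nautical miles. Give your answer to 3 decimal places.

0.469 nmi

1 SM = 0.868976 nmi, so 0.54 × 0.868976 = 0.469 nmi.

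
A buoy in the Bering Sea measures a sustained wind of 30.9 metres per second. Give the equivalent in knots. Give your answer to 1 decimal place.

1 m/s = 1.94384 kt, so 30.9 × 1.94384 = 60.1 kt.

60.1 kt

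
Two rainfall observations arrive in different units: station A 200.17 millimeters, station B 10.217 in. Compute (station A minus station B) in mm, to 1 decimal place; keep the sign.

station B: 10.217 in = 259.512 mm.
Difference: 200.170 − 259.512 = -59.3 mm.

-59.3 mm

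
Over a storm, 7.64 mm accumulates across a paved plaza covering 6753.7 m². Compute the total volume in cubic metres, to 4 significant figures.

1 mm over 1 m² is 1 L, so volume = 7.64 × 6753.7 = 51598.268 L = 51.60 m³.

51.60 cubic metres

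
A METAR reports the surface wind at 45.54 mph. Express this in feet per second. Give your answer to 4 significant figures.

66.79 ft/s

1 mph = 1.46667 ft/s, so 45.54 × 1.46667 = 66.79 ft/s.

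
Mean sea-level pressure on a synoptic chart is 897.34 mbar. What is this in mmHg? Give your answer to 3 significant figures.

1 mb = 0.750062 mmHg, so 897.34 × 0.750062 = 673 mmHg.

673 mmHg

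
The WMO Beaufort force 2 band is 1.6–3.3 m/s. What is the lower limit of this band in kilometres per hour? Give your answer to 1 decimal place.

5.8 km/h

1.6–3.3 m/s × 3.6 = 5.8–11.9 km/h.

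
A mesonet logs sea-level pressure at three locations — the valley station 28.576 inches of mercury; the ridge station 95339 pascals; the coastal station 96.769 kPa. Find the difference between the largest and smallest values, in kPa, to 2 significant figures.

the valley station: 28.576 inHg = 96.769 kPa.
the ridge station: 95339 Pa = 95.339 kPa.
Spread: 96.769 − 95.339 = 1.4 kPa.

1.4 kPa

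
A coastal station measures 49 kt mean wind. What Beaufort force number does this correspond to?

Beaufort force 10

49 kt lies in the Beaufort 10 band (storm, 48–55 kt).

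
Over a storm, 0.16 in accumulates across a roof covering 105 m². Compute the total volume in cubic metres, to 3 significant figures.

0.427 cubic metres

Depth: 0.16 in × 25.4 = 4.064 mm.
1 mm over 1 m² is 1 L, so volume = 4.064 × 105 = 426.72 L = 0.427 m³.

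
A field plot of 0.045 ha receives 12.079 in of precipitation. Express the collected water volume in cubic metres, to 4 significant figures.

138.1 cubic metres

Depth: 12.079 in × 25.4 = 306.8066 mm.
Area: 0.045 ha = 450 m².
1 mm over 1 m² is 1 L, so volume = 306.8066 × 450 = 138062.97 L = 138.1 m³.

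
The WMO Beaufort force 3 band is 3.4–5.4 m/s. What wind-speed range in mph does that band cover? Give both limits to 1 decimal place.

3.4–5.4 m/s × 2.237 = 7.6–12.1 mph.

7.6 to 12.1 mph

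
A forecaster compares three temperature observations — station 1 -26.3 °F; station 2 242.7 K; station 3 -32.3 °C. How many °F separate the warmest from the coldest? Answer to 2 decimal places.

3.49 °F

station 1: -26.3 °F = -32.389 °C.
station 2: 242.7 K = -30.450 °C.
Spread: (-30.450) − (-32.389) = 1.939 °C = 3.49 °F.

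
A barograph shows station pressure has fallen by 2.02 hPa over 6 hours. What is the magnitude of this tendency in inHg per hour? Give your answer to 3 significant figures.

0.00994 inHg per hour

2.02 hPa / 6 h × 0.02953 inHg/hPa = 0.00994 inHg/h.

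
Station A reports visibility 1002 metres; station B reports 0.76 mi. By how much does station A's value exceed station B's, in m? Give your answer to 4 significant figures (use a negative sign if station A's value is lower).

station B: 0.76 SM = 1223.101 m.
Difference: 1002.000 − 1223.101 = -221.1 m.

-221.1 m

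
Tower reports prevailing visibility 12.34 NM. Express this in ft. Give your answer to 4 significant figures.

74980 ft

1 nmi = 6076.12 ft, so 12.34 × 6076.12 = 74980 ft.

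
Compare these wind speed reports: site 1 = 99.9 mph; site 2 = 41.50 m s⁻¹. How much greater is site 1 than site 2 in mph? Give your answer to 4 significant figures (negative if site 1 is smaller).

7.067 mph

site 2: 41.50 m/s = 92.83286 mph.
Difference: 99.90000 − 92.83286 = 7.067 mph.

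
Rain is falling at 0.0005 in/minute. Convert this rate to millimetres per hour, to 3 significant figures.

0.762 mm/hour

0.0005 in/minute × 25.4 mm/in × 60 minute/hour = 0.762 mm/hour.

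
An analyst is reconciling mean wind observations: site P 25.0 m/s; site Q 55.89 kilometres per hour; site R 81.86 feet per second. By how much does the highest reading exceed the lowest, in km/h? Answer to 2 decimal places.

site P: 25.0 m/s = 90.0000 km/h.
site R: 81.86 ft/s = 89.8233 km/h.
Spread: 90.0000 − 55.8900 = 34.11 km/h.

34.11 km/h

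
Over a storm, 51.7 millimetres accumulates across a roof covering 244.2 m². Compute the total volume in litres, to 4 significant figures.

12630 litres

1 mm over 1 m² is 1 L, so volume = 51.7 × 244.2 = 12625.14 L ≈ 12630 L.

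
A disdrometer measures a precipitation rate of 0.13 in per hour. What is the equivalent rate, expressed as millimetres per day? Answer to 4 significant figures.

79.25 mm/day

0.13 in/hour × 25.4 mm/in × 24 hour/day = 79.25 mm/day.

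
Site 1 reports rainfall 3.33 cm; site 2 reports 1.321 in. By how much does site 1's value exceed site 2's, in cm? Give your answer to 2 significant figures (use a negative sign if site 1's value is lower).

site 2: 1.321 in = 3.35534 cm.
Difference: 3.33000 − 3.35534 = -0.025 cm.

-0.025 cm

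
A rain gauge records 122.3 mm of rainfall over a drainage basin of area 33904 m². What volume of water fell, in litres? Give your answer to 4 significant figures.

1 mm over 1 m² is 1 L, so volume = 122.3 × 33904 = 4146459.2 L ≈ 4146000 L.

4146000 litres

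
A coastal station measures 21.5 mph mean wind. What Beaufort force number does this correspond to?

Beaufort force 5

21.5 mph = 9.6 m/s, which is Beaufort 5 (fresh breeze, 8.0–10.7 m/s).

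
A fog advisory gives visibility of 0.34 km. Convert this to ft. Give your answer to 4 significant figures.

1 km = 3280.84 ft, so 0.34 × 3280.84 = 1115 ft.

1115 ft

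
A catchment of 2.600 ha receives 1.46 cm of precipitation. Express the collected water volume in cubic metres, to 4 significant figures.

379.6 cubic metres

Depth: 1.46 cm × 10 = 14.6 mm.
Area: 2.600 ha = 26000 m².
1 mm over 1 m² is 1 L, so volume = 14.6 × 26000 = 379600 L = 379.6 m³.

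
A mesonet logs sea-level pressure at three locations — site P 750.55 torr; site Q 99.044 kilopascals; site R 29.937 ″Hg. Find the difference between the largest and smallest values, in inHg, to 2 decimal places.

0.69 inHg

site P: 750.55 mmHg = 29.5492 inHg.
site Q: 99.044 kPa = 29.2477 inHg.
Spread: 29.9370 − 29.2477 = 0.69 inHg.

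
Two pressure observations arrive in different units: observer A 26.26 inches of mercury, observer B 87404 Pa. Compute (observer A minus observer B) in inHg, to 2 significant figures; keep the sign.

observer B: 87404 Pa = 25.8104 inHg.
Difference: 26.2600 − 25.8104 = 0.45 inHg.

0.45 inHg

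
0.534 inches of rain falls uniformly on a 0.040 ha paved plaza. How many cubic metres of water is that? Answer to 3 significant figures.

Depth: 0.534 in × 25.4 = 13.5636 mm.
Area: 0.040 ha = 400 m².
1 mm over 1 m² is 1 L, so volume = 13.5636 × 400 = 5425.44 L = 5.43 m³.

5.43 cubic metres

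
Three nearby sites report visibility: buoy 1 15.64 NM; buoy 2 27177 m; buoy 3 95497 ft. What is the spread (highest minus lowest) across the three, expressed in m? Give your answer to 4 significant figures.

1930 m

buoy 1: 15.64 nmi = 28965.28 m.
buoy 3: 95497 ft = 29107.49 m.
Spread: 29107.49 − 27177.00 = 1930 m.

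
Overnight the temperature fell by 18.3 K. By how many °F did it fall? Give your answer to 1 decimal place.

32.9 °F

Converting a difference, only the 9/5 scale factor applies: Δ°F = 18.3 × 1.8 = 32.9 °F.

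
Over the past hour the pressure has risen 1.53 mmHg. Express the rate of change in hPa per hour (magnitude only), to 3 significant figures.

2.04 hPa per hour

1.53 mmHg / 1 h × 1.33322 hPa/mmHg = 2.04 hPa/h.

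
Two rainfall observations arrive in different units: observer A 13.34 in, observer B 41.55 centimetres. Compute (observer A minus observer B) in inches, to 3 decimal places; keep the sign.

-3.018 in

observer B: 41.55 cm = 16.35827 in.
Difference: 13.34000 − 16.35827 = -3.018 in.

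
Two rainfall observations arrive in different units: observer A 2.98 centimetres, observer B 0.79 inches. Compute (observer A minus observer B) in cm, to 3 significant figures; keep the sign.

0.973 cm

observer B: 0.79 in = 2.00660 cm.
Difference: 2.98000 − 2.00660 = 0.973 cm.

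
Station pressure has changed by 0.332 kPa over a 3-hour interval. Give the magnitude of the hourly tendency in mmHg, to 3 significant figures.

0.830 mmHg per hour

0.332 kPa / 3 h × 7.50062 mmHg/kPa = 0.830 mmHg/h.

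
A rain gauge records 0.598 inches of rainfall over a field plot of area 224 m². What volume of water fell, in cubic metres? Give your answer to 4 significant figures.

3.402 cubic metres

Depth: 0.598 in × 25.4 = 15.1892 mm.
1 mm over 1 m² is 1 L, so volume = 15.1892 × 224 = 3402.3808 L = 3.402 m³.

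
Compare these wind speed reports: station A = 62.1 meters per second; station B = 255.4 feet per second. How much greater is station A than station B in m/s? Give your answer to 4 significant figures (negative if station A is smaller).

station B: 255.4 ft/s = 77.8459 m/s.
Difference: 62.1000 − 77.8459 = -15.75 m/s.

-15.75 m/s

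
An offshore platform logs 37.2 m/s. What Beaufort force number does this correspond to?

Beaufort force 12

37.2 m/s lies in the Beaufort 12 band (hurricane force, ≥32.7 m/s).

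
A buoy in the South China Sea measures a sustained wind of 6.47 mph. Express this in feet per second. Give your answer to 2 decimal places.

9.49 ft/s

1 mph = 1.46667 ft/s, so 6.47 × 1.46667 = 9.49 ft/s.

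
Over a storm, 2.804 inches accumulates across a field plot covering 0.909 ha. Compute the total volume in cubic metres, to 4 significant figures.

Depth: 2.804 in × 25.4 = 71.2216 mm.
Area: 0.909 ha = 9090 m².
1 mm over 1 m² is 1 L, so volume = 71.2216 × 9090 = 647404.34 L = 647.4 m³.

647.4 cubic metres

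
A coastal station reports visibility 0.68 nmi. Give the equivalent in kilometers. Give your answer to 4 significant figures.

1.259 km

1 nmi = 1.852 km, so 0.68 × 1.852 = 1.259 km.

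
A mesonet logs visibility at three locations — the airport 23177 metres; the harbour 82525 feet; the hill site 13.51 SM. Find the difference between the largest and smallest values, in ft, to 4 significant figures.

11190 ft

the airport: 23177 m = 76040.03 ft.
the hill site: 13.51 SM = 71332.80 ft.
Spread: 82525.00 − 71332.80 = 11190 ft.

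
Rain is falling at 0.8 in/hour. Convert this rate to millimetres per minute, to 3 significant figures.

0.8 in/hour × 25.4 mm/in × 0.0166667 hour/minute = 0.339 mm/minute.

0.339 mm/minute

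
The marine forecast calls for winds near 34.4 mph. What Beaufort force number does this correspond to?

Beaufort force 7

34.4 mph = 15.4 m/s, which is Beaufort 7 (near gale, 13.9–17.1 m/s).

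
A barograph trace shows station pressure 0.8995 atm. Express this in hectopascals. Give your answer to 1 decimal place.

1 atm = 1013.25 hPa, so 0.8995 × 1013.25 = 911.4 hPa.

911.4 hPa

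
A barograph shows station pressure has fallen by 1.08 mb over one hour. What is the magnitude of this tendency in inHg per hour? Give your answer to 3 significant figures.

1.08 mb / 1 h × 0.02953 inHg/mb = 0.0319 inHg/h.

0.0319 inHg per hour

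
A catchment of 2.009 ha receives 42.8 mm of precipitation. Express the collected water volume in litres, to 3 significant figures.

Area: 2.009 ha = 20090 m².
1 mm over 1 m² is 1 L, so volume = 42.8 × 20090 = 859852 L ≈ 860000 L.

860000 litres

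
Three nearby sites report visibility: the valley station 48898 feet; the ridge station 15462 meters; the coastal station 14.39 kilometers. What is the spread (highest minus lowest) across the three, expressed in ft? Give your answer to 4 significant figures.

the ridge station: 15462 m = 50728.35 ft.
the coastal station: 14.39 km = 47211.29 ft.
Spread: 50728.35 − 47211.29 = 3517 ft.

3517 ft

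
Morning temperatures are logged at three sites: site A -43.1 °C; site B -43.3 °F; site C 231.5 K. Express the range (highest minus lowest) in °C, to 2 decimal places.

site B: -43.3 °F = -41.833 °C.
site C: 231.5 K = -41.650 °C.
Spread: (-41.650) − (-43.100) = 1.450 °C.

1.45 °C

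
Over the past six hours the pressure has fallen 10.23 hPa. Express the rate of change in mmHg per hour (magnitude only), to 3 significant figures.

10.23 hPa / 6 h × 0.750062 mmHg/hPa = 1.28 mmHg/h.

1.28 mmHg per hour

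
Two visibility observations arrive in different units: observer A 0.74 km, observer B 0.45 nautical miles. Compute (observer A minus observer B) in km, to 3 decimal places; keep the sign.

observer B: 0.45 nmi = 0.83340 km.
Difference: 0.74000 − 0.83340 = -0.093 km.

-0.093 km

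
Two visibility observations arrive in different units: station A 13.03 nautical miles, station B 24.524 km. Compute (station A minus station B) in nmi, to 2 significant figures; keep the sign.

-0.21 nmi

station B: 24.524 km = 13.2419 nmi.
Difference: 13.0300 − 13.2419 = -0.21 nmi.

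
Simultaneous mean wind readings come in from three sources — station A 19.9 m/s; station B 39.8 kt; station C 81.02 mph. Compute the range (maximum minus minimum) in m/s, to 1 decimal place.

16.3 m/s

station B: 39.8 kt = 20.475 m/s.
station C: 81.02 mph = 36.219 m/s.
Spread: 36.219 − 19.900 = 16.3 m/s.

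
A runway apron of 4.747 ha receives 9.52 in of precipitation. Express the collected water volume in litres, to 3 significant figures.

11500000 litres

Depth: 9.52 in × 25.4 = 241.808 mm.
Area: 4.747 ha = 47470 m².
1 mm over 1 m² is 1 L, so volume = 241.808 × 47470 = 11478626 L ≈ 11500000 L.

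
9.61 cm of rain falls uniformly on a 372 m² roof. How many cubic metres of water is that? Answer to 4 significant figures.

Depth: 9.61 cm × 10 = 96.1 mm.
1 mm over 1 m² is 1 L, so volume = 96.1 × 372 = 35749.2 L = 35.75 m³.

35.75 cubic metres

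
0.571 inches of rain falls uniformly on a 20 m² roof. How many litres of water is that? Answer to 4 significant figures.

Depth: 0.571 in × 25.4 = 14.5034 mm.
1 mm over 1 m² is 1 L, so volume = 14.5034 × 20 = 290.068 L ≈ 290.1 L.

290.1 litres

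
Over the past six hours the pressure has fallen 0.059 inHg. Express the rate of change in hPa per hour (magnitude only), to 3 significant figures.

0.333 hPa per hour

0.059 inHg / 6 h × 33.8639 hPa/inHg = 0.333 hPa/h.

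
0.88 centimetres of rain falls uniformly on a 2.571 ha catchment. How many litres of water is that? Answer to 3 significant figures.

226000 litres

Depth: 0.88 cm × 10 = 8.8 mm.
Area: 2.571 ha = 25710 m².
1 mm over 1 m² is 1 L, so volume = 8.8 × 25710 = 226248 L ≈ 226000 L.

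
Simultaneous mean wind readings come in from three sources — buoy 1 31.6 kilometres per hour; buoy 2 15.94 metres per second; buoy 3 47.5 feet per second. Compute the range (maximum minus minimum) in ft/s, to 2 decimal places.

buoy 1: 31.6 km/h = 28.7985 ft/s.
buoy 2: 15.94 m/s = 52.2966 ft/s.
Spread: 52.2966 − 28.7985 = 23.50 ft/s.

23.50 ft/s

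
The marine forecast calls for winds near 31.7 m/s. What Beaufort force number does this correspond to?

Beaufort force 11

31.7 m/s lies in the Beaufort 11 band (violent storm, 28.5–32.6 m/s).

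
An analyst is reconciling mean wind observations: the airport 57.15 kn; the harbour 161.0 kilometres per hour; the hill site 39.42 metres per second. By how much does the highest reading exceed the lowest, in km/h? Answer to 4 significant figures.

55.16 km/h

the airport: 57.15 kt = 105.8418 km/h.
the hill site: 39.42 m/s = 141.9120 km/h.
Spread: 161.0000 − 105.8418 = 55.16 km/h.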